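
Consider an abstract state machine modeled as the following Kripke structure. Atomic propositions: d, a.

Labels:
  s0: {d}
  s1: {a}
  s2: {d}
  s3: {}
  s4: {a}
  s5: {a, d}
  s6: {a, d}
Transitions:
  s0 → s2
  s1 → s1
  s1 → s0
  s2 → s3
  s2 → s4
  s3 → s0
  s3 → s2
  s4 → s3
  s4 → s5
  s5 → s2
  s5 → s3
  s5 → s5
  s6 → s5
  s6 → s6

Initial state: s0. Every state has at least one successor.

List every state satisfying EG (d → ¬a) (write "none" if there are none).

{s0, s1, s2, s3, s4}

States satisfying d → ¬a: {s0, s1, s2, s3, s4}.
States satisfying EG (d → ¬a): {s0, s1, s2, s3, s4}.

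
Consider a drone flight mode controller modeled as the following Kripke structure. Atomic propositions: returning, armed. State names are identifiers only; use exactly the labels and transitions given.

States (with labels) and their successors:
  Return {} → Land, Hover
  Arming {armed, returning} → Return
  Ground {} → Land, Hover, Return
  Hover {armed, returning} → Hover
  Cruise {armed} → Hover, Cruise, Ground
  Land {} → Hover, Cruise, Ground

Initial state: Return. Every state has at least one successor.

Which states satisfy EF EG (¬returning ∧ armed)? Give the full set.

States satisfying EG (¬returning ∧ armed): {Cruise}.
States satisfying EF EG (¬returning ∧ armed): {Return, Arming, Ground, Cruise, Land}.

{Return, Arming, Ground, Cruise, Land}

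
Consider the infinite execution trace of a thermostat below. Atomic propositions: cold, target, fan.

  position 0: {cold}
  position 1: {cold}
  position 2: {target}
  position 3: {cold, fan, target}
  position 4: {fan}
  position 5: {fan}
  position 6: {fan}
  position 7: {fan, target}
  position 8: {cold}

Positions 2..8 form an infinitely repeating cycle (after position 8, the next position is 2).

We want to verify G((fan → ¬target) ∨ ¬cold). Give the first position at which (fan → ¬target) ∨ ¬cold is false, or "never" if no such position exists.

3

Check (fan → ¬target) ∨ ¬cold at each position in order: 0 ✓, 1 ✓, 2 ✓.
At position 3 the labels are {cold, fan, target}, so (fan → ¬target) ∨ ¬cold is false there. This is the first violation.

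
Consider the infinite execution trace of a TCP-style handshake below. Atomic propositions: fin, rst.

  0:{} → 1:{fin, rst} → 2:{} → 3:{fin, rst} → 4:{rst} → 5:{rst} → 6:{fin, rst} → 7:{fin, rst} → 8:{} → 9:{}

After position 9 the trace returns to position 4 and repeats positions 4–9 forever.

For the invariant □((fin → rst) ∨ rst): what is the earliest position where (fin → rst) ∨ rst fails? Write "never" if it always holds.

(fin → rst) ∨ rst holds at every position 0..9, and those are all the positions the trace ever visits, so the invariant □((fin → rst) ∨ rst) is never violated.

never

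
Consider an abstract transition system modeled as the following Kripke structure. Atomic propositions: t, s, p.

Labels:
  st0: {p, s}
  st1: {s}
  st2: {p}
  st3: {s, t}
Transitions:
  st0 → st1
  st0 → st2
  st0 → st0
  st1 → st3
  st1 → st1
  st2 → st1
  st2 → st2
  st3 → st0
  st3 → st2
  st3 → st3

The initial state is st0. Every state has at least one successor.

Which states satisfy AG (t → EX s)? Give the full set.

States satisfying t → EX s: {st0, st1, st2, st3}.
States satisfying AG (t → EX s): {st0, st1, st2, st3}.

{st0, st1, st2, st3}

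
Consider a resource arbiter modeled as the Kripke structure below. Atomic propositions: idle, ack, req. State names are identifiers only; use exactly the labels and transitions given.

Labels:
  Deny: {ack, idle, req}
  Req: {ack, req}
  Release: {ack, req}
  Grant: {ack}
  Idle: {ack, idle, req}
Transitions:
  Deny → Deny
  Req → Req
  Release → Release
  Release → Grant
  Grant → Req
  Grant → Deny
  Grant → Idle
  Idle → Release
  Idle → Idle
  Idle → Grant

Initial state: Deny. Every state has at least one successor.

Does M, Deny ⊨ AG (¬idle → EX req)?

States satisfying ¬idle → EX req: {Deny, Req, Release, Grant, Idle}.
States satisfying AG (¬idle → EX req): {Deny, Req, Release, Grant, Idle}.
Every state reachable from Deny satisfies ¬idle → EX req.
Deny ∈ Sat(AG (¬idle → EX req)).

Holds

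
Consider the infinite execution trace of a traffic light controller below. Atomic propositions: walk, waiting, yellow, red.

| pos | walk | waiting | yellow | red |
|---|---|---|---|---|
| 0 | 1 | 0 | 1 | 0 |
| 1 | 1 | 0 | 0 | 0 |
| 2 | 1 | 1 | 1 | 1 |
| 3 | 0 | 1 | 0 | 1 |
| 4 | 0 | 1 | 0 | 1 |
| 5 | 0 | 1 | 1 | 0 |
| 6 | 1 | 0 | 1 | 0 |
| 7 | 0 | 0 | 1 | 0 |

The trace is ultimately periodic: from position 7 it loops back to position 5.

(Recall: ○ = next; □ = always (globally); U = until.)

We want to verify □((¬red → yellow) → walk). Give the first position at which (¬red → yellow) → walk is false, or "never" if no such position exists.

Check (¬red → yellow) → walk at each position in order: 0 ✓, 1 ✓, 2 ✓.
At position 3 the labels are {red, waiting}, so (¬red → yellow) → walk is false there. This is the first violation.

3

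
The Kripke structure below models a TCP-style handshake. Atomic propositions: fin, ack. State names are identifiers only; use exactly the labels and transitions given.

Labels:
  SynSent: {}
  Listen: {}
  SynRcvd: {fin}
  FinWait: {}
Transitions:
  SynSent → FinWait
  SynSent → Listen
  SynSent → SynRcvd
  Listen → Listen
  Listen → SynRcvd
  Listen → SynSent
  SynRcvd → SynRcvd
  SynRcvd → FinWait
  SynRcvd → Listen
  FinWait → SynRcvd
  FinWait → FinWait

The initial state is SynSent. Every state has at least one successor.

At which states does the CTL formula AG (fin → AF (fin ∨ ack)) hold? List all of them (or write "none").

{SynSent, Listen, SynRcvd, FinWait}

States satisfying fin → AF (fin ∨ ack): {SynSent, Listen, SynRcvd, FinWait}.
States satisfying AG (fin → AF (fin ∨ ack)): {SynSent, Listen, SynRcvd, FinWait}.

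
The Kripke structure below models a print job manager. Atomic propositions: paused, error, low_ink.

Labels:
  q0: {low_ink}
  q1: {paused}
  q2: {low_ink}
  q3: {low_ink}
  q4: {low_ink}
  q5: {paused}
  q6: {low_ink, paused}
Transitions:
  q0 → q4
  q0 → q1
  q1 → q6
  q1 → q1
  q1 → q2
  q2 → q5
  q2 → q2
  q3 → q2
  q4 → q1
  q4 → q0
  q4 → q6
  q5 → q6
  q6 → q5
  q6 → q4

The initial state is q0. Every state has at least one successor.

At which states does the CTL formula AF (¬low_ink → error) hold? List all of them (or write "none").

States satisfying ¬low_ink → error: {q0, q2, q3, q4, q6}.
States satisfying AF (¬low_ink → error): {q0, q2, q3, q4, q5, q6}.

{q0, q2, q3, q4, q5, q6}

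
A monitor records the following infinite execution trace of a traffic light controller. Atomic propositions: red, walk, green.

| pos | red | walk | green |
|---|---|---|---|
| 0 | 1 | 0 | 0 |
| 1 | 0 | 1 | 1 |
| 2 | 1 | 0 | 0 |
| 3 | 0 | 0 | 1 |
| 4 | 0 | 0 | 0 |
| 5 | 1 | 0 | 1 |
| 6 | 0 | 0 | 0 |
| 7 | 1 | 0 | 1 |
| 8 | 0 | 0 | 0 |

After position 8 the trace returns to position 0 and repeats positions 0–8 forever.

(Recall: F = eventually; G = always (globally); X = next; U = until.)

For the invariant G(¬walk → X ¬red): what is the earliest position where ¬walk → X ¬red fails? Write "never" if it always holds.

Check ¬walk → X ¬red at each position in order: 0 ✓, 1 ✓, 2 ✓, 3 ✓.
At position 4 the labels are {} and the next position 5 has {green, red}, so ¬walk → X ¬red is false there. This is the first violation.

4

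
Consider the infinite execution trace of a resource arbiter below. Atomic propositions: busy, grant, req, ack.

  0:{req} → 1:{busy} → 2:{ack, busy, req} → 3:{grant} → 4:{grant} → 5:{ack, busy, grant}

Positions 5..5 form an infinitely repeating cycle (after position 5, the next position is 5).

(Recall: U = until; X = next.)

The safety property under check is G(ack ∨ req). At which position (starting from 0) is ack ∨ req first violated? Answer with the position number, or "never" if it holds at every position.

1

Check ack ∨ req at each position in order: 0 ✓.
At position 1 the labels are {busy}, so ack ∨ req is false there. This is the first violation.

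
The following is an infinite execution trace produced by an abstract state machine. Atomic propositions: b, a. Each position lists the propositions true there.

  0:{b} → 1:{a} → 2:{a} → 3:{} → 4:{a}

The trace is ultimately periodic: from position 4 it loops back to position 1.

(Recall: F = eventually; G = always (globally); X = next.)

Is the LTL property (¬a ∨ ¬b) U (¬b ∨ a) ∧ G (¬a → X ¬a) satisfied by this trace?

No

Walking from position 0: ¬b ∨ a first holds at position 1, and ¬a ∨ ¬b holds at every earlier position along the way, so (¬a ∨ ¬b) U (¬b ∨ a) holds.
¬a → X ¬a must hold at every position from 0 onward. It fails at position 0, so G (¬a → X ¬a) is false.
Positions where ¬a holds: 0, 3.
Check X ¬a at each: 0→fails, 3→fails.
At position 0: (¬a ∨ ¬b) U (¬b ∨ a) is true; G (¬a → X ¬a) is false; so (¬a ∨ ¬b) U (¬b ∨ a) ∧ G (¬a → X ¬a) is false.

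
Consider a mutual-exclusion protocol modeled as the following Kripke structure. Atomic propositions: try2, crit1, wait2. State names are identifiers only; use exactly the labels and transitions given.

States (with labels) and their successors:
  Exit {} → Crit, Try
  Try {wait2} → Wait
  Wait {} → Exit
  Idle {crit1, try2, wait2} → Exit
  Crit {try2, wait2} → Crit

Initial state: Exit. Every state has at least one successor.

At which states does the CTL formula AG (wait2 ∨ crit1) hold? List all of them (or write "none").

{Crit}

States satisfying wait2 ∨ crit1: {Try, Idle, Crit}.
States satisfying AG (wait2 ∨ crit1): {Crit}.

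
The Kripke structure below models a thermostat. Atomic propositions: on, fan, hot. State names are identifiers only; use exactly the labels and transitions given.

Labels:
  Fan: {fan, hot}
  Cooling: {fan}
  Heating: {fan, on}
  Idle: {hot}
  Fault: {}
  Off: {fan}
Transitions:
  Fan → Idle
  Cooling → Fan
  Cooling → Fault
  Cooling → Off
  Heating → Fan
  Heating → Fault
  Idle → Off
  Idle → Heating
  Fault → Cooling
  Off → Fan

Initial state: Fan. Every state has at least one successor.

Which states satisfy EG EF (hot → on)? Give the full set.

{Fan, Cooling, Heating, Idle, Fault, Off}

States satisfying EF (hot → on): {Fan, Cooling, Heating, Idle, Fault, Off}.
States satisfying EG EF (hot → on): {Fan, Cooling, Heating, Idle, Fault, Off}.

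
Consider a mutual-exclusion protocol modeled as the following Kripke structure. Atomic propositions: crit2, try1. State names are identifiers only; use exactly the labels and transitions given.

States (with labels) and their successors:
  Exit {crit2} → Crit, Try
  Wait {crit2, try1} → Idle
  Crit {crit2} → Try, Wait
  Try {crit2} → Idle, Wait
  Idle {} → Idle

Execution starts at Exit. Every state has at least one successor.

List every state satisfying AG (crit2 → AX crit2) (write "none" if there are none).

States satisfying crit2 → AX crit2: {Exit, Crit, Idle}.
States satisfying AG (crit2 → AX crit2): {Idle}.

{Idle}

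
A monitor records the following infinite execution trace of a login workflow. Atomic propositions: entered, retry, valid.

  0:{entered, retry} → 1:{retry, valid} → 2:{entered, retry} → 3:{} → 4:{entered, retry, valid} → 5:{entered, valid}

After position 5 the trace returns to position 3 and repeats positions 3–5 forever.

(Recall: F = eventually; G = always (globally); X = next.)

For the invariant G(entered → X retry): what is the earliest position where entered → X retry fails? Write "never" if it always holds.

2

Check entered → X retry at each position in order: 0 ✓, 1 ✓.
At position 2 the labels are {entered, retry} and the next position 3 has {}, so entered → X retry is false there. This is the first violation.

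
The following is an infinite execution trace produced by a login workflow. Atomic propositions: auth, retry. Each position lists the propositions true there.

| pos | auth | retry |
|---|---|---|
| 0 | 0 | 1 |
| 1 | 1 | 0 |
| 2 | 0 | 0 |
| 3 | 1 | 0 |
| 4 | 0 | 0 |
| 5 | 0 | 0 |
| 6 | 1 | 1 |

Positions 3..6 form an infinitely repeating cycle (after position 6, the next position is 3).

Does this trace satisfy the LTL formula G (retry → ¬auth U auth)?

retry → ¬auth U auth holds at every position 0..6, and those are all positions ever visited, so G (retry → ¬auth U auth) holds.
Positions where retry holds: 0, 6.
Check ¬auth U auth at each: 0→ok, 6→ok.

Yes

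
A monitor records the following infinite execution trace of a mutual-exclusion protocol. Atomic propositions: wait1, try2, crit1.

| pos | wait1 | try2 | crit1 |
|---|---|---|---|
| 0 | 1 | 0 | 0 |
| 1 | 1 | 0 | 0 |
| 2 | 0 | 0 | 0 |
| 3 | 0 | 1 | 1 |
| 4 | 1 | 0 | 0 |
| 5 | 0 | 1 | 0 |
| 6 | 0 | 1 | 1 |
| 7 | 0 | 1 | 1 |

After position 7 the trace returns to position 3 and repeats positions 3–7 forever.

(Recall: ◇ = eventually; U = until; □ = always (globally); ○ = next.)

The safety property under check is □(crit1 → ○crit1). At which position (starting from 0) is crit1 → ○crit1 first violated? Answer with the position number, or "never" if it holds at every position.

Check crit1 → ○crit1 at each position in order: 0 ✓, 1 ✓, 2 ✓.
At position 3 the labels are {crit1, try2} and the next position 4 has {wait1}, so crit1 → ○crit1 is false there. This is the first violation.

3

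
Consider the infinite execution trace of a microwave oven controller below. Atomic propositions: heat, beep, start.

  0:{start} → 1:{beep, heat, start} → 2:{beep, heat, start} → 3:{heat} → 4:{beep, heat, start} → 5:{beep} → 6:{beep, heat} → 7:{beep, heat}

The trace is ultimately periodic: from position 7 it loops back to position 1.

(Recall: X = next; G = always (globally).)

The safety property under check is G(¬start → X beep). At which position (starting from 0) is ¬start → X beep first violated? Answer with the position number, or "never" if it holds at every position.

¬start → X beep holds at every position 0..7, and those are all the positions the trace ever visits, so the invariant G(¬start → X beep) is never violated.

never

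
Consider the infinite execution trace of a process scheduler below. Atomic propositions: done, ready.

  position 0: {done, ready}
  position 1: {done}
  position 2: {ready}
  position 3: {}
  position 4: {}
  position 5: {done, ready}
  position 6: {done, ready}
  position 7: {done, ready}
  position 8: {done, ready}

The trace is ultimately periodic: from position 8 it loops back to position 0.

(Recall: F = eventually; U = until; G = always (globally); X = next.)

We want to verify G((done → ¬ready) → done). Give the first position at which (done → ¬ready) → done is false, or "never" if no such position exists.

2

Check (done → ¬ready) → done at each position in order: 0 ✓, 1 ✓.
At position 2 the labels are {ready}, so (done → ¬ready) → done is false there. This is the first violation.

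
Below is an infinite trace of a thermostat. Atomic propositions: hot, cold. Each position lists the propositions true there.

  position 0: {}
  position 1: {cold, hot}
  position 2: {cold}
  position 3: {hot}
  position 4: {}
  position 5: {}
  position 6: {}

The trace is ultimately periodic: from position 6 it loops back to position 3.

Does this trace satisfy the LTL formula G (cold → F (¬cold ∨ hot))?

Yes

cold → F (¬cold ∨ hot) holds at every position 0..6, and those are all positions ever visited, so G (cold → F (¬cold ∨ hot)) holds.
Positions where cold holds: 1, 2.
Check F (¬cold ∨ hot) at each: 1→ok, 2→ok.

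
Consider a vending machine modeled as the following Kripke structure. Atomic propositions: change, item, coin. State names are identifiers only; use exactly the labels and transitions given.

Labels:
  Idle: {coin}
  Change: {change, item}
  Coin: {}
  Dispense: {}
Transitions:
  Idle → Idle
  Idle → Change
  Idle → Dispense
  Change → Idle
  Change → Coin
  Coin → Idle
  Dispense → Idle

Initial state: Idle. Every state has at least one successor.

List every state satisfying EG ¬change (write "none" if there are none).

{Idle, Coin, Dispense}

States satisfying ¬change: {Idle, Coin, Dispense}.
States satisfying EG ¬change: {Idle, Coin, Dispense}.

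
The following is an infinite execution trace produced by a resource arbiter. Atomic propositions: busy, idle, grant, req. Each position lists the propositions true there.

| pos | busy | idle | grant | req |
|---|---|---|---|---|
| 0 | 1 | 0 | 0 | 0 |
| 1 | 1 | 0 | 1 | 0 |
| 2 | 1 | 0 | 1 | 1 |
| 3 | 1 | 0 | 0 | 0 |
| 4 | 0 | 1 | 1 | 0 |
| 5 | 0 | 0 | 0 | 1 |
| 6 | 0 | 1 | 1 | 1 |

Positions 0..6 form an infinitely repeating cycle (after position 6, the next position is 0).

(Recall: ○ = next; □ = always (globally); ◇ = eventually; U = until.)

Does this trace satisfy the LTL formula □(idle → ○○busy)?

Violated

idle → ○○busy must hold at every position from 0 onward. It fails at position 4, so □(idle → ○○busy) is false.
Positions where idle holds: 4, 6.
Check ○○busy at each: 4→fails, 6→ok.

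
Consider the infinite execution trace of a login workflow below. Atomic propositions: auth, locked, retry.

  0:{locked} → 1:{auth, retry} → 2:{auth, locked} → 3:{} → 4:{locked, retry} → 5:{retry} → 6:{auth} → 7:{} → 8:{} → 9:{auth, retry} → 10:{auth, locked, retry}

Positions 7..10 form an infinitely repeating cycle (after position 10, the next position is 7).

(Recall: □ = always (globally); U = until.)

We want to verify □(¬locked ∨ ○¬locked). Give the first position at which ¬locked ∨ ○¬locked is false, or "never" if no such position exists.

¬locked ∨ ○¬locked holds at every position 0..10, and those are all the positions the trace ever visits, so the invariant □(¬locked ∨ ○¬locked) is never violated.

never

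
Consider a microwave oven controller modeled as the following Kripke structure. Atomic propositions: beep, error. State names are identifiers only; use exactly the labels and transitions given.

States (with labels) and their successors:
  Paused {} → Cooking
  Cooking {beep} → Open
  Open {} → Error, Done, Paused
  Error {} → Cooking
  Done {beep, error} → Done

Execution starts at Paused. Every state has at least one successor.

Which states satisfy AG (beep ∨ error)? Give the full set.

{Done}

States satisfying beep ∨ error: {Cooking, Done}.
States satisfying AG (beep ∨ error): {Done}.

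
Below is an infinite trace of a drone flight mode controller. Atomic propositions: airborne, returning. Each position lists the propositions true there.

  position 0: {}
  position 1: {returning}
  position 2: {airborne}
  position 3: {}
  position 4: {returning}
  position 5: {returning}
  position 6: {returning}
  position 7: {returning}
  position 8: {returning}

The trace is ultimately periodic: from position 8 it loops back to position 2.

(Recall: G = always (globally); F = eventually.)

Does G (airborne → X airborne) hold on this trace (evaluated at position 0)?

airborne → X airborne must hold at every position from 0 onward. It fails at position 2, so G (airborne → X airborne) is false.
Positions where airborne holds: 2.
Check X airborne at each: 2→fails.

Does not hold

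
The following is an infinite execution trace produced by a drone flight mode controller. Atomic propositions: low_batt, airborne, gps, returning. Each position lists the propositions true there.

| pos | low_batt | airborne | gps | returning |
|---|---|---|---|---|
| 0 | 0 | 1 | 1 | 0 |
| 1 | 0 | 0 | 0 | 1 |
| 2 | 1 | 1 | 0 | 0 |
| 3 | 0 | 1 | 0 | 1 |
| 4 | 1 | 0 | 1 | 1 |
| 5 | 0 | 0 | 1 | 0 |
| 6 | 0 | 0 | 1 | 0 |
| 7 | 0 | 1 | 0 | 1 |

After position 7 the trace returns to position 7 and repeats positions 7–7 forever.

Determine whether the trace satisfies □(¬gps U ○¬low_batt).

Satisfied

¬gps U ○¬low_batt holds at every position 0..7, and those are all positions ever visited, so □(¬gps U ○¬low_batt) holds.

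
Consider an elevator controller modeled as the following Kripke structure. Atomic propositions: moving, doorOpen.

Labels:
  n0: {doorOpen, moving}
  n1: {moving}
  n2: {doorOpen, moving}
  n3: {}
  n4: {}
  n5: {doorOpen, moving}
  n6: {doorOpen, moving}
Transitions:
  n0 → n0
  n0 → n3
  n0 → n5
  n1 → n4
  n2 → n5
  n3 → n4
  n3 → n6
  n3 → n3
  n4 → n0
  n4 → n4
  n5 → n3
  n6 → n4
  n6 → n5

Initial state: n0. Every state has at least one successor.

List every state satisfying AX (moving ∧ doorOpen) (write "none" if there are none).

{n2}

States satisfying moving ∧ doorOpen: {n0, n2, n5, n6}.
States satisfying AX (moving ∧ doorOpen): {n2}.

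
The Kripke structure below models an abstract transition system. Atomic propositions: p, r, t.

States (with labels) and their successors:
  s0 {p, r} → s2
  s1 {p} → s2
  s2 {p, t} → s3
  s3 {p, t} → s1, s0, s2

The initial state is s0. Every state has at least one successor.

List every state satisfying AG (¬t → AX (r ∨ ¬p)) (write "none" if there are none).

none

States satisfying ¬t → AX (r ∨ ¬p): {s2, s3}.
States satisfying AG (¬t → AX (r ∨ ¬p)): ∅.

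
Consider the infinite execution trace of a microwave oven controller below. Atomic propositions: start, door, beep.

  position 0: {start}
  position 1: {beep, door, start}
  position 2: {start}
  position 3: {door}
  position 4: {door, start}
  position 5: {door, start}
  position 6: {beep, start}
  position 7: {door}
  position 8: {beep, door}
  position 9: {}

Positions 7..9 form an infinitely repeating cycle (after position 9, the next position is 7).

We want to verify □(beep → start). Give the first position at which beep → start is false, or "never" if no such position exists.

Check beep → start at each position in order: 0 ✓, 1 ✓, 2 ✓, 3 ✓, 4 ✓, 5 ✓, 6 ✓, 7 ✓.
At position 8 the labels are {beep, door}, so beep → start is false there. This is the first violation.

8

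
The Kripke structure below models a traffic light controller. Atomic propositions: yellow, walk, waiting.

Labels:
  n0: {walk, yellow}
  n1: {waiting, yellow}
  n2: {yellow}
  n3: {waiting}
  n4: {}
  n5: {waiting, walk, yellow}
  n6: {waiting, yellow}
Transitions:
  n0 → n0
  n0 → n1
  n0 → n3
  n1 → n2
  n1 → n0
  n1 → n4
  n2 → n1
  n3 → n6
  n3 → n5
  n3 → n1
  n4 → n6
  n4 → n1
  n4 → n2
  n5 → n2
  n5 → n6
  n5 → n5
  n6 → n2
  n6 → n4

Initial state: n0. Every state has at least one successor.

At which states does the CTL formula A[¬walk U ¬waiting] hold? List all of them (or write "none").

{n0, n1, n2, n4, n6}

States satisfying ¬walk: {n1, n2, n3, n4, n6}.
States satisfying ¬waiting: {n0, n2, n4}.
States satisfying A[¬walk U ¬waiting]: {n0, n1, n2, n4, n6}.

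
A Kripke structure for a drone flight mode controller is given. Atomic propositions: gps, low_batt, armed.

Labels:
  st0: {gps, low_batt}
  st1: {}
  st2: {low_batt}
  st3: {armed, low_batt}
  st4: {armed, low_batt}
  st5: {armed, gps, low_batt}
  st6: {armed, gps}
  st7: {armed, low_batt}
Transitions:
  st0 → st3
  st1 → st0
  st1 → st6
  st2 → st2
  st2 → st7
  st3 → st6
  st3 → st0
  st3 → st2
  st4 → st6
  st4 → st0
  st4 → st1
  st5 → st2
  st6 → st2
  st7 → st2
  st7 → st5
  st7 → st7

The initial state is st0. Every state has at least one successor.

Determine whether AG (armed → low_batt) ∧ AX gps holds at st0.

No

States satisfying armed → low_batt: {st0, st1, st2, st3, st4, st5, st7}.
States satisfying AG (armed → low_batt): {st2, st5, st7}.
States satisfying gps: {st0, st5, st6}.
States satisfying AX gps: {st1}.
States satisfying AG (armed → low_batt) ∧ AX gps: ∅.
st0 ∉ Sat(AG (armed → low_batt) ∧ AX gps).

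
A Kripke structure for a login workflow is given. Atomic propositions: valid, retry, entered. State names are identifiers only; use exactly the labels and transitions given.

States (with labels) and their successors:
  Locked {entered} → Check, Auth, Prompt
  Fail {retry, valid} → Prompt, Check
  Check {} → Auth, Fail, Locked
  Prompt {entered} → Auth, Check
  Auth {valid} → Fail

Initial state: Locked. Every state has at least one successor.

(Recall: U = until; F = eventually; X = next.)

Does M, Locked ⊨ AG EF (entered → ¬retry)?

States satisfying EF (entered → ¬retry): {Locked, Fail, Check, Prompt, Auth}.
States satisfying AG EF (entered → ¬retry): {Locked, Fail, Check, Prompt, Auth}.
Every state reachable from Locked satisfies EF (entered → ¬retry).
Locked ∈ Sat(AG EF (entered → ¬retry)).

Yes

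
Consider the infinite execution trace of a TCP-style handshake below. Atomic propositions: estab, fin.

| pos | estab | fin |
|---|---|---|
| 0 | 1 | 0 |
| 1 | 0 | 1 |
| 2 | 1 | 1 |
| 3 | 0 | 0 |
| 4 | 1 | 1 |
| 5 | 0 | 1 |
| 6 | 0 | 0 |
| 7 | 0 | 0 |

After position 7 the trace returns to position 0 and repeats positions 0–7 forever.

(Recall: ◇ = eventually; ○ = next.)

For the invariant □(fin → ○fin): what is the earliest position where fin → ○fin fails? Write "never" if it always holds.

Check fin → ○fin at each position in order: 0 ✓, 1 ✓.
At position 2 the labels are {estab, fin} and the next position 3 has {}, so fin → ○fin is false there. This is the first violation.

2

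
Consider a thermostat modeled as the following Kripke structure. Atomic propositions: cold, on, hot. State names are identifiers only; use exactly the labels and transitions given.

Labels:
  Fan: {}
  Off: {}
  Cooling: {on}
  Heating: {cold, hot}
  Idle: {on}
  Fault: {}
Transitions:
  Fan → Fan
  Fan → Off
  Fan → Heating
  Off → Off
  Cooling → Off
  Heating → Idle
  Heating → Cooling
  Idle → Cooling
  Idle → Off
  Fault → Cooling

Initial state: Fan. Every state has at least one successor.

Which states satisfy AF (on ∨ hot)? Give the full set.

States satisfying on ∨ hot: {Cooling, Heating, Idle}.
States satisfying AF (on ∨ hot): {Cooling, Heating, Idle, Fault}.

{Cooling, Heating, Idle, Fault}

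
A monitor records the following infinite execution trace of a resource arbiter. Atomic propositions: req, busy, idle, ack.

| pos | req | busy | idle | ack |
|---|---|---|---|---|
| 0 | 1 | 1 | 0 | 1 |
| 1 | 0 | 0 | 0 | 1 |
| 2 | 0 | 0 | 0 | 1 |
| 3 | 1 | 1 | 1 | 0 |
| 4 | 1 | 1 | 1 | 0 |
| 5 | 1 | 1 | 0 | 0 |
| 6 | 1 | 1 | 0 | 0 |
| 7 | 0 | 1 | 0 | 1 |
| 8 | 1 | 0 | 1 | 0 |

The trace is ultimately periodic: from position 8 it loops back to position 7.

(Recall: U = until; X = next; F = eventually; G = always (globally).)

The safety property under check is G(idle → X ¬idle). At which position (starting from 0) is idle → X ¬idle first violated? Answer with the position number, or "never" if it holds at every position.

3

Check idle → X ¬idle at each position in order: 0 ✓, 1 ✓, 2 ✓.
At position 3 the labels are {busy, idle, req} and the next position 4 has {busy, idle, req}, so idle → X ¬idle is false there. This is the first violation.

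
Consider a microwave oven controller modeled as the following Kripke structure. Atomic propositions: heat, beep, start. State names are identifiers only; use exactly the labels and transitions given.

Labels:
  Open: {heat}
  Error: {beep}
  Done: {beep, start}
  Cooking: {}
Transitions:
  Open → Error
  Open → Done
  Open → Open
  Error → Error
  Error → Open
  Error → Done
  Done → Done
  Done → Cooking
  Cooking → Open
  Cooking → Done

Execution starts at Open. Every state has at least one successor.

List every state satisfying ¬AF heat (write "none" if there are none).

{Error, Done, Cooking}

States satisfying heat: {Open}.
States satisfying AF heat: {Open}.
States satisfying ¬AF heat: {Error, Done, Cooking}.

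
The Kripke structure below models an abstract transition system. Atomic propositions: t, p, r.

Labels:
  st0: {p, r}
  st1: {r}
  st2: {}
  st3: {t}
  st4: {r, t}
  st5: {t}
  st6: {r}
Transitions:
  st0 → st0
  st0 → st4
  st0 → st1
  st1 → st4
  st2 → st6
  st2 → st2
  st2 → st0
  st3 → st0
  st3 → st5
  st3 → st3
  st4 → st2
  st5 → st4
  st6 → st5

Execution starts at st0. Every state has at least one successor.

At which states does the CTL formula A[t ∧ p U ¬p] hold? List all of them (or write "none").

{st1, st2, st3, st4, st5, st6}

States satisfying t ∧ p: ∅.
States satisfying ¬p: {st1, st2, st3, st4, st5, st6}.
States satisfying A[t ∧ p U ¬p]: {st1, st2, st3, st4, st5, st6}.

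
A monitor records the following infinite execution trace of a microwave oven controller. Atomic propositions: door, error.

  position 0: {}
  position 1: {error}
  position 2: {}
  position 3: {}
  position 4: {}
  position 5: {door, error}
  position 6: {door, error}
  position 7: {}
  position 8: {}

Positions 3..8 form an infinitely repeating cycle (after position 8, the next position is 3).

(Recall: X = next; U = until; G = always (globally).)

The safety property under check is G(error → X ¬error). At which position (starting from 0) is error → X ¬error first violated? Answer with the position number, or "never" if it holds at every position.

5

Check error → X ¬error at each position in order: 0 ✓, 1 ✓, 2 ✓, 3 ✓, 4 ✓.
At position 5 the labels are {door, error} and the next position 6 has {door, error}, so error → X ¬error is false there. This is the first violation.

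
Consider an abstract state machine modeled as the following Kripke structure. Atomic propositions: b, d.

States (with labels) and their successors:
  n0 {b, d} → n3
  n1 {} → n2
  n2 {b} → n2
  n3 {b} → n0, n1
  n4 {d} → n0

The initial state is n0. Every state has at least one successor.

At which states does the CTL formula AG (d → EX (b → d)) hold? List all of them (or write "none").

{n1, n2}

States satisfying d → EX (b → d): {n1, n2, n3, n4}.
States satisfying AG (d → EX (b → d)): {n1, n2}.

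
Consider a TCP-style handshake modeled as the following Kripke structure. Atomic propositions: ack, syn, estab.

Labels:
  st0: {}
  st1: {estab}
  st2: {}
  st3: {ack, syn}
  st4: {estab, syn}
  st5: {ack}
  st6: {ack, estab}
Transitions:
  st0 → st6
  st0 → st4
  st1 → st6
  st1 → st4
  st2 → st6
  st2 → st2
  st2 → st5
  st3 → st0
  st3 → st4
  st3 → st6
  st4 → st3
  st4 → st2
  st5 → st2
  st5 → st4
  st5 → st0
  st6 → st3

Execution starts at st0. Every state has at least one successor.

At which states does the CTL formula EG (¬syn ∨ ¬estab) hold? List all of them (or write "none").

{st0, st1, st2, st3, st5, st6}

States satisfying ¬syn ∨ ¬estab: {st0, st1, st2, st3, st5, st6}.
States satisfying EG (¬syn ∨ ¬estab): {st0, st1, st2, st3, st5, st6}.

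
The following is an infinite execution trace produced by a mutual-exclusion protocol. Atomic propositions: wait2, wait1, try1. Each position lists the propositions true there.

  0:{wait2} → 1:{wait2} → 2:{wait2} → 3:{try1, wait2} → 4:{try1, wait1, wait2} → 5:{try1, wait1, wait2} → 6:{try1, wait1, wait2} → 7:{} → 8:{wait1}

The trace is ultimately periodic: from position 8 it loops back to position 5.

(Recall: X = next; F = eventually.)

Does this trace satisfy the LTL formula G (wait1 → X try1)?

wait1 → X try1 must hold at every position from 0 onward. It fails at position 6, so G (wait1 → X try1) is false.
Positions where wait1 holds: 4, 5, 6, 8.
Check X try1 at each: 4→ok, 5→ok, 6→fails, 8→ok.

Does not hold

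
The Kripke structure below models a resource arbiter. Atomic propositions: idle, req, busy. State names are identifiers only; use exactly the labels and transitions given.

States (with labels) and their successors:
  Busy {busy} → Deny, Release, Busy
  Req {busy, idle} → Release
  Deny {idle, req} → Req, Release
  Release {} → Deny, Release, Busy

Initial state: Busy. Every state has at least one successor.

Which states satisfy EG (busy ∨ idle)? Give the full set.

{Busy}

States satisfying busy ∨ idle: {Busy, Req, Deny}.
States satisfying EG (busy ∨ idle): {Busy}.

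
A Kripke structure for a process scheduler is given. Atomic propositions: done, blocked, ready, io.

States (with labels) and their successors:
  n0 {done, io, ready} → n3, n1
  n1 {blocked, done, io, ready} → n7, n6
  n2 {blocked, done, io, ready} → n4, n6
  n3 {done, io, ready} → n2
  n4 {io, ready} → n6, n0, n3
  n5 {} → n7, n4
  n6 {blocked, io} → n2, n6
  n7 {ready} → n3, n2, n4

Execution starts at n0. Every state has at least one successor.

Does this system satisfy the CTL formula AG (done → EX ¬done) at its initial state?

Does not hold

States satisfying done → EX ¬done: {n1, n2, n4, n5, n6, n7}.
States satisfying AG (done → EX ¬done): ∅.
n0 is reachable from n0 and violates done → EX ¬done, so AG fails at n0.
n0 ∉ Sat(AG (done → EX ¬done)).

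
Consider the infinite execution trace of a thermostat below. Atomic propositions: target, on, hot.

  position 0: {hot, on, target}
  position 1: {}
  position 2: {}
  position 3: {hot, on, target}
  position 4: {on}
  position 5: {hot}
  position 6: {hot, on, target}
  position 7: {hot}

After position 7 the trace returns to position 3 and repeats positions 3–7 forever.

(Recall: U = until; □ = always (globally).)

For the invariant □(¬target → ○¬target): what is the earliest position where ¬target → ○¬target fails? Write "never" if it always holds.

Check ¬target → ○¬target at each position in order: 0 ✓, 1 ✓.
At position 2 the labels are {} and the next position 3 has {hot, on, target}, so ¬target → ○¬target is false there. This is the first violation.

2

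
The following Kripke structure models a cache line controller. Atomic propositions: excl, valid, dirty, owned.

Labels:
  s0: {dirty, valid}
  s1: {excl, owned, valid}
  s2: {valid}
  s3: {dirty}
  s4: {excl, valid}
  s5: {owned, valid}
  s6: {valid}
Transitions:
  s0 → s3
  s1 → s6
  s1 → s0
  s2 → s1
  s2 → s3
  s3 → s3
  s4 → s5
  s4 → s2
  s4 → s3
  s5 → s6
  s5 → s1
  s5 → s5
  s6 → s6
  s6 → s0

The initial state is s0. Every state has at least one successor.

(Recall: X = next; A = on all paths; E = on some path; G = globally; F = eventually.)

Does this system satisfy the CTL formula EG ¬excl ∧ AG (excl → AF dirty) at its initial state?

States satisfying ¬excl: {s0, s2, s3, s5, s6}.
States satisfying EG ¬excl: {s0, s2, s3, s5, s6}.
States satisfying excl → AF dirty: {s0, s2, s3, s5, s6}.
States satisfying AG (excl → AF dirty): {s0, s3, s6}.
States satisfying EG ¬excl ∧ AG (excl → AF dirty): {s0, s3, s6}.
s0 ∈ Sat(EG ¬excl ∧ AG (excl → AF dirty)).

Yes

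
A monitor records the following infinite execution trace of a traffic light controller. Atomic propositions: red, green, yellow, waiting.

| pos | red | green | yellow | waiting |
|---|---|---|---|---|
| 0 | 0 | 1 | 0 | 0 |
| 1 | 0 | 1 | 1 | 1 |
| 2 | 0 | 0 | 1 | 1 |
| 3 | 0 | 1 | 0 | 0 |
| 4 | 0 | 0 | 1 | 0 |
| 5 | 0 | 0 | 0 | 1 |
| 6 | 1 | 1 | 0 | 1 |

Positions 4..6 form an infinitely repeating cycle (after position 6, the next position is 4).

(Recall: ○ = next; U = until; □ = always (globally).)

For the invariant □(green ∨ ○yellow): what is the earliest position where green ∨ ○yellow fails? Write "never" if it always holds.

2

Check green ∨ ○yellow at each position in order: 0 ✓, 1 ✓.
At position 2 the labels are {waiting, yellow} and the next position 3 has {green}, so green ∨ ○yellow is false there. This is the first violation.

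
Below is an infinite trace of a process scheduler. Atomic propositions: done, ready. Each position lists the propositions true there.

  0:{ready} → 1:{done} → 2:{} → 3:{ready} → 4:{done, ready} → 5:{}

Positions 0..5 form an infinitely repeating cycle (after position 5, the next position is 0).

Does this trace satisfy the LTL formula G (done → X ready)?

done → X ready must hold at every position from 0 onward. It fails at position 1, so G (done → X ready) is false.
Positions where done holds: 1, 4.
Check X ready at each: 1→fails, 4→fails.

Does not hold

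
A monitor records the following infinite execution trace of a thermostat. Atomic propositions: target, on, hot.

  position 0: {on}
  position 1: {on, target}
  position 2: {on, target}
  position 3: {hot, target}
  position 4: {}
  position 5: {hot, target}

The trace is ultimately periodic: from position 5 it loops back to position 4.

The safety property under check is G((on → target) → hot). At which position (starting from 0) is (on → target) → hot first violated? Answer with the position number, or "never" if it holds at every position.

Check (on → target) → hot at each position in order: 0 ✓.
At position 1 the labels are {on, target}, so (on → target) → hot is false there. This is the first violation.

1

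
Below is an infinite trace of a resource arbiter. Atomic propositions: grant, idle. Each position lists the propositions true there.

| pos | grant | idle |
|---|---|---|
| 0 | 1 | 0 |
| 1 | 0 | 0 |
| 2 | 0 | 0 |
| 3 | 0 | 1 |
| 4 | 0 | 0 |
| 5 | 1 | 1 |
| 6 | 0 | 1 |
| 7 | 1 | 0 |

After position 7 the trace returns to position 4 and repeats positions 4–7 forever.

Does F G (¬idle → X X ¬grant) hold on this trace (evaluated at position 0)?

Violated

G (¬idle → X X ¬grant) is false at every position 0..7, so it never becomes true and F G (¬idle → X X ¬grant) fails.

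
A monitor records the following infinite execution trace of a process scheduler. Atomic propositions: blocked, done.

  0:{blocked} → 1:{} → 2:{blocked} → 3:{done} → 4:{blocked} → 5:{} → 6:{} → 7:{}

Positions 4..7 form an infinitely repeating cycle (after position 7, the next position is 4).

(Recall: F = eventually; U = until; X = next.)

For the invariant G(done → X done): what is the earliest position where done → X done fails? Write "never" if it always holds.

Check done → X done at each position in order: 0 ✓, 1 ✓, 2 ✓.
At position 3 the labels are {done} and the next position 4 has {blocked}, so done → X done is false there. This is the first violation.

3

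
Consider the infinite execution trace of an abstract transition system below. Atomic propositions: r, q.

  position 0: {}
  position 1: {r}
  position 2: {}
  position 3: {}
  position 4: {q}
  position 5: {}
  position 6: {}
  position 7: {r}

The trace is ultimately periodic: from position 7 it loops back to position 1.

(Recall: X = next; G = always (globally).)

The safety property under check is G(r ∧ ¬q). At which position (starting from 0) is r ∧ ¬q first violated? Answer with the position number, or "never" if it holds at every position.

0

At position 0 the labels are {}, so r ∧ ¬q is false there. This is the first violation.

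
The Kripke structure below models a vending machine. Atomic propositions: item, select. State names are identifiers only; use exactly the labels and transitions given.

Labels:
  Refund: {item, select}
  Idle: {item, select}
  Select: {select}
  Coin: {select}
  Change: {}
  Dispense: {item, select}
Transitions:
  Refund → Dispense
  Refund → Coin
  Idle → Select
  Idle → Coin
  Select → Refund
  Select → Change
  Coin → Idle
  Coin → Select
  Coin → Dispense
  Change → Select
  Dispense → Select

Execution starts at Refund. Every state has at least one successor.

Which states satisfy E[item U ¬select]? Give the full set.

States satisfying item: {Refund, Idle, Dispense}.
States satisfying ¬select: {Change}.
States satisfying E[item U ¬select]: {Change}.

{Change}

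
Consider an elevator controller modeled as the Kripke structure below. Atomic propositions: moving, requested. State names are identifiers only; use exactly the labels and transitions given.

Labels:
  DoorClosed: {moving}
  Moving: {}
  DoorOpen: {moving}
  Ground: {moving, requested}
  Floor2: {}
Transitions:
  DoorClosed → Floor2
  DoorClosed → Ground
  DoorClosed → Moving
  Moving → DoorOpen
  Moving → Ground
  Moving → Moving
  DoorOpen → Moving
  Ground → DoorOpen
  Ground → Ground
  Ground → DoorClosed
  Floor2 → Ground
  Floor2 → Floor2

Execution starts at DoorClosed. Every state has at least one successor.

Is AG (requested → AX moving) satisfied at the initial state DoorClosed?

Yes

States satisfying requested → AX moving: {DoorClosed, Moving, DoorOpen, Ground, Floor2}.
States satisfying AG (requested → AX moving): {DoorClosed, Moving, DoorOpen, Ground, Floor2}.
Every state reachable from DoorClosed satisfies requested → AX moving.
DoorClosed ∈ Sat(AG (requested → AX moving)).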